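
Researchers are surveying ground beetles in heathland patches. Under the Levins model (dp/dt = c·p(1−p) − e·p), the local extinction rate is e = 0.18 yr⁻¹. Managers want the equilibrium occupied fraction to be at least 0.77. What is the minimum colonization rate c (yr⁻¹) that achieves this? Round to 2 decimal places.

p* = 1 − e/c ≥ 0.77 requires e/c ≤ 0.2300, i.e. c ≥ e/0.2300.
c_min = 0.18/0.2300 = 0.7826.

0.78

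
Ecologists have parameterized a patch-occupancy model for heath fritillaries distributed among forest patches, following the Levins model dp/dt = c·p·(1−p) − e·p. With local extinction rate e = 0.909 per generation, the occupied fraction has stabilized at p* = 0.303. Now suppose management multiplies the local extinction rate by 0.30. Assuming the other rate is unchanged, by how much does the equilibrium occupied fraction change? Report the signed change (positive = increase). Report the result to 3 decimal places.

0.488

Balance c(1−p*) = e gives c = e/(1 − 0.30300) = 0.909/0.69700 = 1.30416.
New p* = 1 − e/c = 1 − 0.27270/1.30416 = 0.79090.
Δp* = 0.79090 − 0.30300 = +0.48790.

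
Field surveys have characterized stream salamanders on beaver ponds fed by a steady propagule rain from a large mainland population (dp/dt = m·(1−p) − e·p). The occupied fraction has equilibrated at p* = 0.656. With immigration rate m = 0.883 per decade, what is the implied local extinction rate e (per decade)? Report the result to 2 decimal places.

At equilibrium m(1−p*) = e·p*, so e = m(1−p*)/p*.
e = 0.883 × 0.3440 / 0.656 = 0.4630.

0.46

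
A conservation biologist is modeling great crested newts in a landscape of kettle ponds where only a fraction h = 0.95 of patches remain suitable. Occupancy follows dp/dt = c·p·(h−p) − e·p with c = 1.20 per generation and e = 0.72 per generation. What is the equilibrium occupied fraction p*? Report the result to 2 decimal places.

Setting dp/dt = 0 and dividing by p* gives c·(h−p*) = e.
So p* = h − e/c = 0.95 − 0.72/1.20 = 0.95 − 0.6000 = 0.3500.

0.35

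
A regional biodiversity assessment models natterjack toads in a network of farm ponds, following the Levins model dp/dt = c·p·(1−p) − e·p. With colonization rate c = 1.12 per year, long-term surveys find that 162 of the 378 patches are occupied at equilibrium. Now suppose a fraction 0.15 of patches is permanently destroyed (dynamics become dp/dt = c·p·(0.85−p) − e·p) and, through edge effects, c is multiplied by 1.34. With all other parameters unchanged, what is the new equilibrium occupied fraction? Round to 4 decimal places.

Observed p* = 162/378 = 0.42857.
Balance c(1−p*) = e gives e = 1.12×(1 − 0.42857) = 0.64000.
New p* = 0.85 − e/c = 0.85 − 0.64000/1.50080 = 0.42356.

0.4236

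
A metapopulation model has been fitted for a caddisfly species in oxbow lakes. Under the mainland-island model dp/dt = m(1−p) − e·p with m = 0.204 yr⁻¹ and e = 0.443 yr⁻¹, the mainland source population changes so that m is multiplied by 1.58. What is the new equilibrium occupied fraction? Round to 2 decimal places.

Before: p* = 0.204/(0.204+0.443) = 0.3153.
After: m = 0.32232, e = 0.443; p* = 0.32232/0.7653 = 0.4212.

0.42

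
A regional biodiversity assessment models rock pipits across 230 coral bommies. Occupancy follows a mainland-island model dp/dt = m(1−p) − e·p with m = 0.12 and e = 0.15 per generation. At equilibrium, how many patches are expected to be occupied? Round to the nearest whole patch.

102

p* = m/(m+e) = 0.12/0.2700 = 0.4444.
Expected occupied patches = N × p* = 230 × 0.4444 = 102.22 ≈ 102.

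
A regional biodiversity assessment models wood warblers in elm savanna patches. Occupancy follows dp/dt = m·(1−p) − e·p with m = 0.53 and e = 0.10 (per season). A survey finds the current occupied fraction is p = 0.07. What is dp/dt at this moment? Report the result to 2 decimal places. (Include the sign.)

Colonization term: m·(1−p) = 0.53×0.9300 = 0.49290.
Extinction term: e·p = 0.00700.
dp/dt = 0.49290 − 0.00700 = 0.48590.

0.49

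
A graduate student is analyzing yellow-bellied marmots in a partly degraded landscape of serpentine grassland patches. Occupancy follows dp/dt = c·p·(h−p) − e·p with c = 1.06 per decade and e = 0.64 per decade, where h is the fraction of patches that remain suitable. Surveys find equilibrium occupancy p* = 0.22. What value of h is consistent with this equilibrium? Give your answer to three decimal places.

0.824

At equilibrium c(h−p*) = e, so h = p* + e/c.
h = 0.22 + 0.64/1.06 = 0.22 + 0.6038 = 0.8238.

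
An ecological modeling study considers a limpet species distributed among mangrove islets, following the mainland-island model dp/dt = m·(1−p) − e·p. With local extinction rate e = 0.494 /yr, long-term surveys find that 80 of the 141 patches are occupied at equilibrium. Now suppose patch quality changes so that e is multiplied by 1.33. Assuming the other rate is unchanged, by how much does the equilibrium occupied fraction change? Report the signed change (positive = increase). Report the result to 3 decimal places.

Observed p* = 80/141 = 0.56738.
Balance m(1−p*) = e·p* gives m = e·p*/(1−p*) = 0.494×0.56738/0.43262 = 0.64788.
New p* = m/(m+e) = 0.64788/(0.64788+0.65702) = 0.49650.
Δp* = 0.49650 − 0.56738 = -0.07088.

-0.071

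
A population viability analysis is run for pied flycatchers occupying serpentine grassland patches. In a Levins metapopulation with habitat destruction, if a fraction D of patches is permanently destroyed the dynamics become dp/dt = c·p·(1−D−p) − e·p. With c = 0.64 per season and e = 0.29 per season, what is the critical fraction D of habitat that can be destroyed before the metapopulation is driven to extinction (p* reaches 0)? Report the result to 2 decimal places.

0.55

The nontrivial equilibrium is p* = (1−D) − e/c; extinction occurs when this hits zero.
So D_crit = 1 − e/c = 1 − 0.29/0.64 = 1 − 0.4531 = 0.5469.
Note this equals the original equilibrium occupancy — the Levins extinction-debt result.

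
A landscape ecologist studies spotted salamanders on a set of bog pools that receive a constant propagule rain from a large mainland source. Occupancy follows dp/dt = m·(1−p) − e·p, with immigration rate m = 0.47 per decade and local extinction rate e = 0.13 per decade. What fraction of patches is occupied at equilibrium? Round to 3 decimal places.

Setting dp/dt = 0: m − m·p* = e·p*, so m = (m+e)·p*.
p* = m/(m+e) = 0.47/(0.47+0.13) = 0.47/0.6000 = 0.7833.

0.783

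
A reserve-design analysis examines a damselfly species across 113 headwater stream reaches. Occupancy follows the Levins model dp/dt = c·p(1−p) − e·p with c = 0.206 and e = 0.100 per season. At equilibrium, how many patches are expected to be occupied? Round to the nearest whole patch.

58

p* = 1 − e/c = 1 − 0.100/0.206 = 0.5146.
Expected occupied patches = N × p* = 113 × 0.5146 = 58.15 ≈ 58.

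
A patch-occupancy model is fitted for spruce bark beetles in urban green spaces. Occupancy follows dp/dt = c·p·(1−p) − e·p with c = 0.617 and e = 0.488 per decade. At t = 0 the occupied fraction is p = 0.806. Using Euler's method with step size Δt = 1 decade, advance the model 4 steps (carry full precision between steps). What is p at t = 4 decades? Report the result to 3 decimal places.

Update rule: p ← p + [c·p·(1−p) − e·p]·Δt with Δt = 1.
p: 0.80600 → 0.50915  (Δp = -0.29685)
p: 0.50915 → 0.41488  (Δp = -0.09427)
p: 0.41488 → 0.36220  (Δp = -0.05268)
p: 0.36220 → 0.32798  (Δp = -0.03422)

0.328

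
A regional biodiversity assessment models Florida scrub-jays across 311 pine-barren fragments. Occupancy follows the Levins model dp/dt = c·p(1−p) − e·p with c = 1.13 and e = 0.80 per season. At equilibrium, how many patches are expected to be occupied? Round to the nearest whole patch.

p* = 1 − e/c = 1 − 0.80/1.13 = 0.2920.
Expected occupied patches = N × p* = 311 × 0.2920 = 90.82 ≈ 91.

91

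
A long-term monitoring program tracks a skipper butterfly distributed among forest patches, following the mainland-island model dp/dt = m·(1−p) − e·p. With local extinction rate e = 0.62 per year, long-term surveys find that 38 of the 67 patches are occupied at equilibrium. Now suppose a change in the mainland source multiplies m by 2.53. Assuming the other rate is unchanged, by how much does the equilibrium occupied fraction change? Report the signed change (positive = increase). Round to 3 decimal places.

0.201

Observed p* = 38/67 = 0.56716.
Balance m(1−p*) = e·p* gives m = e·p*/(1−p*) = 0.62×0.56716/0.43284 = 0.81240.
New p* = m/(m+e) = 2.05537/(2.05537+0.62000) = 0.76826.
Δp* = 0.76826 − 0.56716 = +0.20110.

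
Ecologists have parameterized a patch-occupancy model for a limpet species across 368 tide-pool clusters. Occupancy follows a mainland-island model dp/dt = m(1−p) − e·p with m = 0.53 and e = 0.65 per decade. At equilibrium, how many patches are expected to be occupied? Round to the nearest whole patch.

p* = m/(m+e) = 0.53/1.1800 = 0.4492.
Expected occupied patches = N × p* = 368 × 0.4492 = 165.29 ≈ 165.

165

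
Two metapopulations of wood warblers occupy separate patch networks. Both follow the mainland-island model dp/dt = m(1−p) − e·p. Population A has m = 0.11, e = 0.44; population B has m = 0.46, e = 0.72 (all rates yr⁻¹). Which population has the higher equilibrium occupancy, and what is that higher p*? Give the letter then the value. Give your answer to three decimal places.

B, 0.390

A: p*_A = m/(m+e) = 0.11/0.5500 = 0.2000.
B: p*_B = 0.46/1.1800 = 0.3898.
B is higher at 0.3898.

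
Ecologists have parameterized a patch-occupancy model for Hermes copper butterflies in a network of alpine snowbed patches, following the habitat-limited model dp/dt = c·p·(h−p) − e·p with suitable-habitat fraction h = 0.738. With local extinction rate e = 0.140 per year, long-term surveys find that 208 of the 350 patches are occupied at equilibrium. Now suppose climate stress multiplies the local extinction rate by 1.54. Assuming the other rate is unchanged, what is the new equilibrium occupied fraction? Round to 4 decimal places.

Observed p* = 208/350 = 0.59429.
Balance c(h−p*) = e gives c = e/(0.738 − 0.59429) = 0.140/0.14371 = 0.97418.
New p* = 0.738 − e/c = 0.738 − 0.21560/0.97418 = 0.51669.

0.5167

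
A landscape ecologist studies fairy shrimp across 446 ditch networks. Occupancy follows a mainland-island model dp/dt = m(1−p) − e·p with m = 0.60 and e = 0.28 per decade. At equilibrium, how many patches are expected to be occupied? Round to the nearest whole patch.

304

p* = m/(m+e) = 0.60/0.8800 = 0.6818.
Expected occupied patches = N × p* = 446 × 0.6818 = 304.09 ≈ 304.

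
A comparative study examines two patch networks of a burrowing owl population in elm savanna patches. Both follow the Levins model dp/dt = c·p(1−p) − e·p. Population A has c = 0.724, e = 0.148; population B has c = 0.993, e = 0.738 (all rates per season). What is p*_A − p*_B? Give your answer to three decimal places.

0.539

A: p*_A = 1 − 0.148/0.724 = 0.7956.
B: p*_B = 1 − 0.738/0.993 = 0.2568.
p*_A − p*_B = 0.7956 − 0.2568 = 0.5388.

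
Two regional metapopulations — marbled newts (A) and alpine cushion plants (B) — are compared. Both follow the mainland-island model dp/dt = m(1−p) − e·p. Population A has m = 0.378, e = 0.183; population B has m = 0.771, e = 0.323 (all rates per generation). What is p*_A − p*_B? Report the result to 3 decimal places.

A: p*_A = m/(m+e) = 0.378/0.5610 = 0.6738.
B: p*_B = 0.771/1.0940 = 0.7048.
p*_A − p*_B = 0.6738 − 0.7048 = -0.0310.

-0.031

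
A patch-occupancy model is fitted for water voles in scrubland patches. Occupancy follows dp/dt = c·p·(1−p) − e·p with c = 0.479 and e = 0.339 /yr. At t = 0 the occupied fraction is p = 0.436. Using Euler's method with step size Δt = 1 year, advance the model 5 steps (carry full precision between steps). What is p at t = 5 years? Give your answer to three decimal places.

Update rule: p ← p + [c·p·(1−p) − e·p]·Δt with Δt = 1.
step 1: Δp = -0.03002, p = 0.40598
step 2: Δp = -0.02211, p = 0.38387
step 3: Δp = -0.01684, p = 0.36703
step 4: Δp = -0.01314, p = 0.35389
step 5: Δp = -0.01044, p = 0.34344

0.343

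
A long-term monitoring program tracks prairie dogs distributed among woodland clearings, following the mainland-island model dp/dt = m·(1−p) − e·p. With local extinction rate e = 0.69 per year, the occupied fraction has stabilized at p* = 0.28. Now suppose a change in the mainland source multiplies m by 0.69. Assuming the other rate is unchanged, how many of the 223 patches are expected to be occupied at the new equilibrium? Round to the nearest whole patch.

47

Balance m(1−p*) = e·p* gives m = e·p*/(1−p*) = 0.69×0.28000/0.72000 = 0.26833.
New p* = m/(m+e) = 0.18515/(0.18515+0.69000) = 0.21156.
Expected occupied = 223 × 0.21156 = 47.18 ≈ 47.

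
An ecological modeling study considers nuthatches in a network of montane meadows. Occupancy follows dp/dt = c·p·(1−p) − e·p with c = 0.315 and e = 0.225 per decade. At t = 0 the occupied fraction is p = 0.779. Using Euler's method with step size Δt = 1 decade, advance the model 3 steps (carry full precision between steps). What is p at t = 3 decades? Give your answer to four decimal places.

Update rule: p ← p + [c·p·(1−p) − e·p]·Δt with Δt = 1.
t = 1: p = 0.77900 + (-0.12104) = 0.65796
t = 2: p = 0.65796 + (-0.07715) = 0.58081
t = 3: p = 0.58081 + (-0.05399) = 0.52682

0.5268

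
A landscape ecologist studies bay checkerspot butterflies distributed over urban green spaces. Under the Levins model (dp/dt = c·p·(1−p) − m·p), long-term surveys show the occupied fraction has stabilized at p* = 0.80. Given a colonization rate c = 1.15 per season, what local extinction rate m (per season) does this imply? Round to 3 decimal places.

0.230

At equilibrium c(1−p*) = m.
m = 1.15 × (1 − 0.80) = 1.15 × 0.2000 = 0.2300.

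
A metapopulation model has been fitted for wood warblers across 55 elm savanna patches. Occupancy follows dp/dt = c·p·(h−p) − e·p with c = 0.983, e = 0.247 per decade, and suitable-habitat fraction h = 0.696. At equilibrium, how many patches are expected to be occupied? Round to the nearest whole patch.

24

p* = h − e/c = 0.696 − 0.2513 = 0.4447.
Expected occupied patches = N × p* = 55 × 0.4447 = 24.46 ≈ 24.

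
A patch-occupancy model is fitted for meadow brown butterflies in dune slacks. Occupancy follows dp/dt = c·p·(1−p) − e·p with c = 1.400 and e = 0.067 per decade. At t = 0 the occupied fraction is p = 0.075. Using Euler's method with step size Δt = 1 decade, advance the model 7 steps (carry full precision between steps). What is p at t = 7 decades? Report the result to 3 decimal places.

Update rule: p ← p + [c·p·(1−p) − e·p]·Δt with Δt = 1.
t = 1: p = 0.07500 + (+0.09210) = 0.16710
t = 2: p = 0.16710 + (+0.18365) = 0.35075
t = 3: p = 0.35075 + (+0.29531) = 0.64607
t = 4: p = 0.64607 + (+0.27684) = 0.92291
t = 5: p = 0.92291 + (+0.03777) = 0.96068
t = 6: p = 0.96068 + (-0.01148) = 0.94920
t = 7: p = 0.94920 + (+0.00391) = 0.95311

0.953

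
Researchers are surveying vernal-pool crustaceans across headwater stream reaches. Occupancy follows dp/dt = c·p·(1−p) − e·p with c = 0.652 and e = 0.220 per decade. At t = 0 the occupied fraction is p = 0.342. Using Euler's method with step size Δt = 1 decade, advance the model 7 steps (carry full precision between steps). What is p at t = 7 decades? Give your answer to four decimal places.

Update rule: p ← p + [c·p·(1−p) − e·p]·Δt with Δt = 1.
step 1: Δp = +0.07148, p = 0.41348
step 2: Δp = +0.06715, p = 0.48064
step 3: Δp = +0.05702, p = 0.53765
step 4: Δp = +0.04379, p = 0.58144
step 5: Δp = +0.03076, p = 0.61220
step 6: Δp = +0.02011, p = 0.63231
step 7: Δp = +0.01248, p = 0.64479

0.6448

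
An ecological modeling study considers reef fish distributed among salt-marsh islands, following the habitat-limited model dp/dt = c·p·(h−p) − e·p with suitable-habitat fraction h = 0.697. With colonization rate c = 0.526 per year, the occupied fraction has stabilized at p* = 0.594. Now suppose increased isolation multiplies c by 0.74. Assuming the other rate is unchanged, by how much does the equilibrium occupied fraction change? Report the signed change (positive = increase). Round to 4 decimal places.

Balance c(h−p*) = e gives e = 0.526×(0.697 − 0.59400) = 0.05418.
New p* = 0.697 − e/c = 0.697 − 0.05418/0.38924 = 0.55781.
Δp* = 0.55781 − 0.59400 = -0.03619.

-0.0362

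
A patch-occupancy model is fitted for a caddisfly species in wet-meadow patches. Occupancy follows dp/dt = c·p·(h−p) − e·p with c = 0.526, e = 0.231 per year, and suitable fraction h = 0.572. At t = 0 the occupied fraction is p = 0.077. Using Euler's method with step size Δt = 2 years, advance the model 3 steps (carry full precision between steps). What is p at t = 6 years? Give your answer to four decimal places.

0.0902

Update rule: p ← p + [c·p·(h−p) − e·p]·Δt with Δt = 2.
p: 0.07700 → 0.08152  (Δp = +0.00452)
p: 0.08152 → 0.08592  (Δp = +0.00440)
p: 0.08592 → 0.09016  (Δp = +0.00424)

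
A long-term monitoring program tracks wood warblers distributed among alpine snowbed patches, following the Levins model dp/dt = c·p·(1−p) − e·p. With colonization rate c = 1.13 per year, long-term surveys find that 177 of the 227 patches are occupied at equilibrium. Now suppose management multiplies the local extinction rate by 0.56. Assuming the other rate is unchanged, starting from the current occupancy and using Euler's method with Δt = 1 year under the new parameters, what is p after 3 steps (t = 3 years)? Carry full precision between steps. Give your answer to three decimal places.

Observed p* = 177/227 = 0.77974.
Balance c(1−p*) = e gives e = 1.13×(1 − 0.77974) = 0.24890.
Starting from p₀ = 0.77974; update p ← p + (dp/dt)·Δt with the new parameters.
t = 1: p = 0.77974 + (+0.08539) = 0.86513
t = 2: p = 0.86513 + (+0.01127) = 0.87639
t = 3: p = 0.87639 + (+0.00026) = 0.87665

0.877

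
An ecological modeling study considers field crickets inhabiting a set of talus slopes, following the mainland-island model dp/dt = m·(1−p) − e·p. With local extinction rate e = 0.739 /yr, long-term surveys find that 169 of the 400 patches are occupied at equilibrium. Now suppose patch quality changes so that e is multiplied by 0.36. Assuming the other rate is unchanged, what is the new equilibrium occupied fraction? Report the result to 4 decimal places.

0.6702

Observed p* = 169/400 = 0.42250.
Balance m(1−p*) = e·p* gives m = e·p*/(1−p*) = 0.739×0.42250/0.57750 = 0.54065.
New p* = m/(m+e) = 0.54065/(0.54065+0.26604) = 0.67021.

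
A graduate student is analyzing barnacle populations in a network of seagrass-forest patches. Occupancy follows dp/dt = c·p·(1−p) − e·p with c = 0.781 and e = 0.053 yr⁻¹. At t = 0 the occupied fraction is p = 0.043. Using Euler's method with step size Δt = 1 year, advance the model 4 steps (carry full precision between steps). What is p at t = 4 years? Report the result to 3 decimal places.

0.313

Update rule: p ← p + [c·p·(1−p) − e·p]·Δt with Δt = 1.
  1  |  dp/dt·Δt = +0.029860  |  p_1 = 0.072860
  2  |  dp/dt·Δt = +0.048896  |  p_2 = 0.121756
  3  |  dp/dt·Δt = +0.077060  |  p_3 = 0.198816
  4  |  dp/dt·Δt = +0.113867  |  p_4 = 0.312683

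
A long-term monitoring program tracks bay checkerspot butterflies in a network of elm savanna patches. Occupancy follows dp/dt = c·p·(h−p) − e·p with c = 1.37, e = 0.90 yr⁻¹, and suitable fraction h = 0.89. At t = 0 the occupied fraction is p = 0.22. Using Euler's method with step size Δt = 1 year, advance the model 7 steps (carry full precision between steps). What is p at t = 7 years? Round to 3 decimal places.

Update rule: p ← p + [c·p·(h−p) − e·p]·Δt with Δt = 1.
t = 1: p = 0.22000 + (+0.00394) = 0.22394
t = 2: p = 0.22394 + (+0.00280) = 0.22674
t = 3: p = 0.22674 + (+0.00197) = 0.22870
t = 4: p = 0.22870 + (+0.00137) = 0.23007
t = 5: p = 0.23007 + (+0.00094) = 0.23101
t = 6: p = 0.23101 + (+0.00065) = 0.23166
t = 7: p = 0.23166 + (+0.00044) = 0.23211

0.232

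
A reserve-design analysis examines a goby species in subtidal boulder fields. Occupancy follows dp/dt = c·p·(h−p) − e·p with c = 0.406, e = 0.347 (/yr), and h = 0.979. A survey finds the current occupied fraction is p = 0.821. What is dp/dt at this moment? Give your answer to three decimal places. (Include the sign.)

-0.232

Colonization term: c·p·(h−p) = 0.406×0.821×0.1580 = 0.05267.
Extinction term: e·p = 0.28489.
dp/dt = 0.05267 − 0.28489 = -0.23222.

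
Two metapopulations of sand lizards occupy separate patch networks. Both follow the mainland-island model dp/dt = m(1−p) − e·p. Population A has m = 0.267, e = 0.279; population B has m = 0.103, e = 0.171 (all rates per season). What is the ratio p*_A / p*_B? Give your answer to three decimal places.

A: p*_A = m/(m+e) = 0.267/0.5460 = 0.4890.
B: p*_B = 0.103/0.2740 = 0.3759.
p*_A / p*_B = 0.4890/0.3759 = 1.3009.

1.301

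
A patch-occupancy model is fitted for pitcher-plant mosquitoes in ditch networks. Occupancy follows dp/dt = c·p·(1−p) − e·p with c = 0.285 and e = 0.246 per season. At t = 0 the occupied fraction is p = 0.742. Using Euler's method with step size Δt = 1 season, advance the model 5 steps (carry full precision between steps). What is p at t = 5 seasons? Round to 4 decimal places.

Update rule: p ← p + [c·p·(1−p) − e·p]·Δt with Δt = 1.
p: 0.74200 → 0.61403  (Δp = -0.12797)
p: 0.61403 → 0.53052  (Δp = -0.08351)
p: 0.53052 → 0.47100  (Δp = -0.05952)
p: 0.47100 → 0.42614  (Δp = -0.04486)
p: 0.42614 → 0.39101  (Δp = -0.03514)

0.3910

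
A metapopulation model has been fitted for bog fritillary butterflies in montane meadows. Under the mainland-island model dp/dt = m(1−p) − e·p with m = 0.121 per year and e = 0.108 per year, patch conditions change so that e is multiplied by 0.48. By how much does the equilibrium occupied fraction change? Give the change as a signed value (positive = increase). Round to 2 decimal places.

0.17

Before: p* = 0.121/(0.121+0.108) = 0.5284.
After: m = 0.121, e = 0.05184; p* = 0.121/0.1728 = 0.7001.
Δp* = 0.7001 − 0.5284 = +0.1717.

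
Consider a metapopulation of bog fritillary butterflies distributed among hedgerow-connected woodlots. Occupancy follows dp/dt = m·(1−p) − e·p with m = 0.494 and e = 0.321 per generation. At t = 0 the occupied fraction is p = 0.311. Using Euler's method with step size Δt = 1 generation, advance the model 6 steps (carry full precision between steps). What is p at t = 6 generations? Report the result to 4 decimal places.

0.6061

Update rule: p ← p + [m·(1−p) − e·p]·Δt with Δt = 1.
step 1: Δp = +0.24053, p = 0.55153
step 2: Δp = +0.04450, p = 0.59603
step 3: Δp = +0.00823, p = 0.60427
step 4: Δp = +0.00152, p = 0.60579
step 5: Δp = +0.00028, p = 0.60607
step 6: Δp = +0.00005, p = 0.60612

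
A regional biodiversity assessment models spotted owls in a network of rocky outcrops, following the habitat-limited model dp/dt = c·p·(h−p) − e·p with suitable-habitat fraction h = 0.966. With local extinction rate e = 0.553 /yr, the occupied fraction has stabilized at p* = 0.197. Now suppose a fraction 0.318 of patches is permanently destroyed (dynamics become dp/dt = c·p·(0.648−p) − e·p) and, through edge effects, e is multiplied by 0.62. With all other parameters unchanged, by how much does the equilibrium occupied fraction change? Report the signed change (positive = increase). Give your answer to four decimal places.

Balance c(h−p*) = e gives c = e/(0.966 − 0.19700) = 0.553/0.76900 = 0.71912.
New p* = 0.648 − e/c = 0.648 − 0.34286/0.71912 = 0.17122.
Δp* = 0.17122 − 0.19700 = -0.02578.

-0.0258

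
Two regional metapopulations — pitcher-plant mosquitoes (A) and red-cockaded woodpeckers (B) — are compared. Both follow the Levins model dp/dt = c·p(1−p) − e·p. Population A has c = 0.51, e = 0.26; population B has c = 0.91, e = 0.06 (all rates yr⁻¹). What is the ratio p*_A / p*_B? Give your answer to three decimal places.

0.525

A: p*_A = 1 − 0.26/0.51 = 0.4902.
B: p*_B = 1 − 0.06/0.91 = 0.9341.
p*_A / p*_B = 0.4902/0.9341 = 0.5248.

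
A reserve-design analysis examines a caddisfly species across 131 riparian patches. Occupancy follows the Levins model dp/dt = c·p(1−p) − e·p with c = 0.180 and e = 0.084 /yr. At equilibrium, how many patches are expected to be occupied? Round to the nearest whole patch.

p* = 1 − e/c = 1 − 0.084/0.180 = 0.5333.
Expected occupied patches = N × p* = 131 × 0.5333 = 69.87 ≈ 70.

70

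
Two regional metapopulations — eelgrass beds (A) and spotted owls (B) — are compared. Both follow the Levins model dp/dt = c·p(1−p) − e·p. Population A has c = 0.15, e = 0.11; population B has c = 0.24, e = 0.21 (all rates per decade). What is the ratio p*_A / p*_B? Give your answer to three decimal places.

2.133

A: p*_A = 1 − 0.11/0.15 = 0.2667.
B: p*_B = 1 − 0.21/0.24 = 0.1250.
p*_A / p*_B = 0.2667/0.1250 = 2.1333.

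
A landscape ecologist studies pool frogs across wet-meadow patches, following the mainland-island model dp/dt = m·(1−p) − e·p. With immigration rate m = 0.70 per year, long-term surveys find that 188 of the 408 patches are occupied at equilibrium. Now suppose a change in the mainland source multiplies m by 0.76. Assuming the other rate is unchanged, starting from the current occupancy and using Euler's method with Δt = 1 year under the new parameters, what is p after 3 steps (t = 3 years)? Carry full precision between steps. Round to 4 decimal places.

0.3908

Observed p* = 188/408 = 0.46078.
Balance m(1−p*) = e·p* gives e = m(1−p*)/p* = 0.70×0.53922/0.46078 = 0.81915.
Starting from p₀ = 0.46078; update p ← p + (dp/dt)·Δt with the new parameters.
t = 1: p = 0.46078 + (-0.09059) = 0.37020
t = 2: p = 0.37020 + (+0.03181) = 0.40201
t = 3: p = 0.40201 + (-0.01117) = 0.39084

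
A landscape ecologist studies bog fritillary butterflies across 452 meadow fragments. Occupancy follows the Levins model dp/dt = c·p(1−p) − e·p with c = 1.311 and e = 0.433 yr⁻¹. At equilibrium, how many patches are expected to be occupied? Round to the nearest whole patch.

p* = 1 − e/c = 1 − 0.433/1.311 = 0.6697.
Expected occupied patches = N × p* = 452 × 0.6697 = 302.71 ≈ 303.

303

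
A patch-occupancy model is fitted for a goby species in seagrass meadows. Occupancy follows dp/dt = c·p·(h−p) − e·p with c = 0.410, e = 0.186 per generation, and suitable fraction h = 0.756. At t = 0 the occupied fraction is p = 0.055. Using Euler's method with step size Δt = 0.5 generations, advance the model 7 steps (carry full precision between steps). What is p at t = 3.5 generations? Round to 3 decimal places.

Update rule: p ← p + [c·p·(h−p) − e·p]·Δt with Δt = 0.5.
p: 0.05500 → 0.05779  (Δp = +0.00279)
p: 0.05779 → 0.06069  (Δp = +0.00290)
p: 0.06069 → 0.06369  (Δp = +0.00301)
p: 0.06369 → 0.06681  (Δp = +0.00312)
p: 0.06681 → 0.07003  (Δp = +0.00323)
p: 0.07003 → 0.07337  (Δp = +0.00334)
p: 0.07337 → 0.07681  (Δp = +0.00344)

0.077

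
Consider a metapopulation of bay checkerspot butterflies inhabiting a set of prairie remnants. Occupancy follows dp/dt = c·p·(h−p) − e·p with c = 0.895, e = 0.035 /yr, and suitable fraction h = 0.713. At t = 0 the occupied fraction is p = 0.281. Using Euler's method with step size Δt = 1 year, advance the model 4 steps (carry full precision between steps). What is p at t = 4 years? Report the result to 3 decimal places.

Update rule: p ← p + [c·p·(h−p) − e·p]·Δt with Δt = 1.
  1  |  dp/dt·Δt = +0.098811  |  p_1 = 0.379811
  2  |  dp/dt·Δt = +0.099968  |  p_2 = 0.479779
  3  |  dp/dt·Δt = +0.083353  |  p_3 = 0.563132
  4  |  dp/dt·Δt = +0.055824  |  p_4 = 0.618956

0.619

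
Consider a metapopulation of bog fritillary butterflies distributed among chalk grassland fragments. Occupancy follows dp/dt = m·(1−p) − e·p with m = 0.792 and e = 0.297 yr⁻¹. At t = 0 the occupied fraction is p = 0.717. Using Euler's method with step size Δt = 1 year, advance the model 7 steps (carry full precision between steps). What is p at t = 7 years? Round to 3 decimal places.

Update rule: p ← p + [m·(1−p) − e·p]·Δt with Δt = 1.
step 1: Δp = +0.01119, p = 0.72819
step 2: Δp = -0.00100, p = 0.72719
step 3: Δp = +0.00009, p = 0.72728
step 4: Δp = -0.00001, p = 0.72727
step 5: Δp = +0.00000, p = 0.72727
step 6: Δp = -0.00000, p = 0.72727
step 7: Δp = +0.00000, p = 0.72727

0.727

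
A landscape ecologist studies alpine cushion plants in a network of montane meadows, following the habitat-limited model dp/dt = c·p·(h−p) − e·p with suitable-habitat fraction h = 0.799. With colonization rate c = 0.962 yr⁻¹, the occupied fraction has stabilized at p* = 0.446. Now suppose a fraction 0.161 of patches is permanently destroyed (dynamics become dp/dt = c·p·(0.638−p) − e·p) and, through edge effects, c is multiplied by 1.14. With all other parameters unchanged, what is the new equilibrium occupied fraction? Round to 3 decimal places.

Balance c(h−p*) = e gives e = 0.962×(0.799 − 0.44600) = 0.33959.
New p* = 0.638 − e/c = 0.638 − 0.33959/1.09668 = 0.32835.

0.328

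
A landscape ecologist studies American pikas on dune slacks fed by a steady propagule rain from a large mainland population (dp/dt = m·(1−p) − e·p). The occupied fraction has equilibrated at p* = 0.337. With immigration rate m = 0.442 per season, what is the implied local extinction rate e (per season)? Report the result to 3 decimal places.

At equilibrium m(1−p*) = e·p*, so e = m(1−p*)/p*.
e = 0.442 × 0.6630 / 0.337 = 0.8696.

0.870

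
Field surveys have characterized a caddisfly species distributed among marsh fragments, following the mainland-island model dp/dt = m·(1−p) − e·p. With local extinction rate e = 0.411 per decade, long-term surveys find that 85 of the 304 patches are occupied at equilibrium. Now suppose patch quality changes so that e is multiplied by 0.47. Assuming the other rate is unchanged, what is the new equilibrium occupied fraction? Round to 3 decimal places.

Observed p* = 85/304 = 0.27961.
Balance m(1−p*) = e·p* gives m = e·p*/(1−p*) = 0.411×0.27961/0.72039 = 0.15952.
New p* = m/(m+e) = 0.15952/(0.15952+0.19317) = 0.45230.

0.452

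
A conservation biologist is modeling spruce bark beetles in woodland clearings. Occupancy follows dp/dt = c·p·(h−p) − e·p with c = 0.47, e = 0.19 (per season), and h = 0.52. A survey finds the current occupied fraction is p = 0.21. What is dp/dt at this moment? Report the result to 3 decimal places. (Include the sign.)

Colonization term: c·p·(h−p) = 0.47×0.21×0.3100 = 0.03060.
Extinction term: e·p = 0.03990.
dp/dt = 0.03060 − 0.03990 = -0.00930.

-0.009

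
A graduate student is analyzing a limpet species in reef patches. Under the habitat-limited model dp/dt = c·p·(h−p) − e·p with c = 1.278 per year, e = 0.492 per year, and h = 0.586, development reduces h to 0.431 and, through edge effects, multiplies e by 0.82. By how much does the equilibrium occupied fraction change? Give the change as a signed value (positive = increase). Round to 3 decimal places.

Before: p* = h − e/c = 0.586 − 0.492/1.278 = 0.586 − 0.3850 = 0.2010.
After: c = 1.278, e = 0.40344, h = 0.431; p* = 0.431 − 0.40344/1.278 = 0.1153.
Δp* = 0.1153 − 0.2010 = -0.0857.

-0.086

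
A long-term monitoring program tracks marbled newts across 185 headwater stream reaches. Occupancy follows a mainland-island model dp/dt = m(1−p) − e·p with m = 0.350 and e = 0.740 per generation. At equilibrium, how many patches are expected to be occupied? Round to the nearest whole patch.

59

p* = m/(m+e) = 0.350/1.0900 = 0.3211.
Expected occupied patches = N × p* = 185 × 0.3211 = 59.40 ≈ 59.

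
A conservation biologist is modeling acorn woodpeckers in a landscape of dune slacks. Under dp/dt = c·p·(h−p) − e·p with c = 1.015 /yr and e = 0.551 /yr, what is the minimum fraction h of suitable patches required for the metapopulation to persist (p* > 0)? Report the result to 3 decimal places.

0.543

p* = h − e/c is positive only when h > e/c.
h_min = e/c = 0.551/1.015 = 0.5429.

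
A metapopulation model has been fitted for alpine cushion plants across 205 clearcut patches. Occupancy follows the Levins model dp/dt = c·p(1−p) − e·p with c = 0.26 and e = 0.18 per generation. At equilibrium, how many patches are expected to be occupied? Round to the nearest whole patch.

p* = 1 − e/c = 1 − 0.18/0.26 = 0.3077.
Expected occupied patches = N × p* = 205 × 0.3077 = 63.08 ≈ 63.

63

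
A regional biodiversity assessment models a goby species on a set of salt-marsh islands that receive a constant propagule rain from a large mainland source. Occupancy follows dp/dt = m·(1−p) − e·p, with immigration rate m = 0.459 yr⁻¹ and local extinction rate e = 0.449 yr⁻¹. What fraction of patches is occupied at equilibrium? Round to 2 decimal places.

Setting dp/dt = 0: m − m·p* = e·p*, so m = (m+e)·p*.
p* = m/(m+e) = 0.459/(0.459+0.449) = 0.459/0.9080 = 0.5055.

0.51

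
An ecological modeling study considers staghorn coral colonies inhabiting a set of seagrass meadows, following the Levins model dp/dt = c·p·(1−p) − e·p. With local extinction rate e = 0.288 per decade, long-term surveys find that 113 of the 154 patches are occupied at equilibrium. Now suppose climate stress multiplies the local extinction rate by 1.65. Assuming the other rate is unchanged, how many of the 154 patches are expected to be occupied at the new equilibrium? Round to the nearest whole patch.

Observed p* = 113/154 = 0.73377.
Balance c(1−p*) = e gives c = e/(1 − 0.73377) = 0.288/0.26623 = 1.08177.
New p* = 1 − e/c = 1 − 0.47520/1.08177 = 0.56072.
Expected occupied = 154 × 0.56072 = 86.35 ≈ 86.

86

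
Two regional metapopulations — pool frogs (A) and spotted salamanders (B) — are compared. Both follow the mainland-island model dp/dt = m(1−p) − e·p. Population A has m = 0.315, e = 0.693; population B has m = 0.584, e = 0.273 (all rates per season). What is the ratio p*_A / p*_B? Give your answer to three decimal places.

0.459

A: p*_A = m/(m+e) = 0.315/1.0080 = 0.3125.
B: p*_B = 0.584/0.8570 = 0.6814.
p*_A / p*_B = 0.3125/0.6814 = 0.4586.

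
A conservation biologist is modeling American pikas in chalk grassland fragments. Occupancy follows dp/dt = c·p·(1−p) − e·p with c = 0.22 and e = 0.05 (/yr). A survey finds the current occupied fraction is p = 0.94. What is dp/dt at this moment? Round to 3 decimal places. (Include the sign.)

-0.035

Colonization term: c·p·(1−p) = 0.22×0.94×0.0600 = 0.01241.
Extinction term: e·p = 0.04700.
dp/dt = 0.01241 − 0.04700 = -0.03459.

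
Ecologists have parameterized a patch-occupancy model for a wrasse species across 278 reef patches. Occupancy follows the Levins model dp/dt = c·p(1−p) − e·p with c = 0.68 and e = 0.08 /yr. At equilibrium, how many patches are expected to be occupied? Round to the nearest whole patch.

p* = 1 − e/c = 1 − 0.08/0.68 = 0.8824.
Expected occupied patches = N × p* = 278 × 0.8824 = 245.29 ≈ 245.

245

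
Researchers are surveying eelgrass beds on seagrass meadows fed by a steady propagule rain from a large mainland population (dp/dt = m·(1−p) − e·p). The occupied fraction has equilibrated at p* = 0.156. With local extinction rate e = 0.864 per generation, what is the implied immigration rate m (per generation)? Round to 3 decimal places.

At equilibrium m(1−p*) = e·p*, so m = e·p*/(1−p*).
m = 0.864 × 0.156 / 0.8440 = 0.1348/0.8440 = 0.1597.

0.160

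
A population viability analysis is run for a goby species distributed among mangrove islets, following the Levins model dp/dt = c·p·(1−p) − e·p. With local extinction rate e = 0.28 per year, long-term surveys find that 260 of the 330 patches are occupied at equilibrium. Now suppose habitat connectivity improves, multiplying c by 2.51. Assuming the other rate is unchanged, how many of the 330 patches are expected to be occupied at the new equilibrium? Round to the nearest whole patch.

302

Observed p* = 260/330 = 0.78788.
Balance c(1−p*) = e gives c = e/(1 − 0.78788) = 0.28/0.21212 = 1.32001.
New p* = 1 − e/c = 1 − 0.28000/3.31323 = 0.91549.
Expected occupied = 330 × 0.91549 = 302.11 ≈ 302.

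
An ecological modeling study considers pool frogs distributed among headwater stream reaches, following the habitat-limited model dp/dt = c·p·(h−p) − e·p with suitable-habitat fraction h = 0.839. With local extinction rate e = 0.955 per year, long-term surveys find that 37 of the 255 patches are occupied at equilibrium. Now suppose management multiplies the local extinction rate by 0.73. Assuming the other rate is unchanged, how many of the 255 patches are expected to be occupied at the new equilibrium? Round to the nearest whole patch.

Observed p* = 37/255 = 0.14510.
Balance c(h−p*) = e gives c = e/(0.839 − 0.14510) = 0.955/0.69390 = 1.37628.
New p* = 0.839 − e/c = 0.839 − 0.69715/1.37628 = 0.33245.
Expected occupied = 255 × 0.33245 = 84.77 ≈ 85.

85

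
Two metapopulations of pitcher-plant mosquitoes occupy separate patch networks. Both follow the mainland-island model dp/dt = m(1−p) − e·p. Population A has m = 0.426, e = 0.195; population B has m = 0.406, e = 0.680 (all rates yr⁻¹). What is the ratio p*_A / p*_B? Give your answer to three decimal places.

A: p*_A = m/(m+e) = 0.426/0.6210 = 0.6860.
B: p*_B = 0.406/1.0860 = 0.3738.
p*_A / p*_B = 0.6860/0.3738 = 1.8349.

1.835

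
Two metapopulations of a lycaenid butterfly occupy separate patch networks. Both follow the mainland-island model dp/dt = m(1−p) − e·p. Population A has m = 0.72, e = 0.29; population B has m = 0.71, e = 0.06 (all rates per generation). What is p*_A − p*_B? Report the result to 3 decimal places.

A: p*_A = m/(m+e) = 0.72/1.0100 = 0.7129.
B: p*_B = 0.71/0.7700 = 0.9221.
p*_A − p*_B = 0.7129 − 0.9221 = -0.2092.

-0.209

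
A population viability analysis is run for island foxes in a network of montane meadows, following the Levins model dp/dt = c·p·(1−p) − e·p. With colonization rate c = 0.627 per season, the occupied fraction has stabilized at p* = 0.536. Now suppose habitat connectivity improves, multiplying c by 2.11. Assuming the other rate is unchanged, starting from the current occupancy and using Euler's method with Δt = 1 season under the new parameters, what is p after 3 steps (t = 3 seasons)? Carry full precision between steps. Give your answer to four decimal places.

0.7802

Balance c(1−p*) = e gives e = 0.627×(1 − 0.53600) = 0.29093.
Starting from p₀ = 0.53600; update p ← p + (dp/dt)·Δt with the new parameters.
t = 1: p = 0.53600 + (+0.17309) = 0.70909
t = 2: p = 0.70909 + (+0.06661) = 0.77570
t = 3: p = 0.77570 + (+0.00451) = 0.78021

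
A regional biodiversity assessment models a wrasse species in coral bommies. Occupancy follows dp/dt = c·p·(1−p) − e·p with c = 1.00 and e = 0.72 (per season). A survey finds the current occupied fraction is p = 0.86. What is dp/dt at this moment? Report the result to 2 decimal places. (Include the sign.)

-0.50

Colonization term: c·p·(1−p) = 1.00×0.86×0.1400 = 0.12040.
Extinction term: e·p = 0.61920.
dp/dt = 0.12040 − 0.61920 = -0.49880.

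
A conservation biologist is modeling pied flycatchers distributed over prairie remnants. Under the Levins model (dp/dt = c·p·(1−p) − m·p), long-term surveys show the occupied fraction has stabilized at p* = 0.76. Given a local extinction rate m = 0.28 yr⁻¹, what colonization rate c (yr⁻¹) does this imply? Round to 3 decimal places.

1.167

At equilibrium c(1−p*) = m, so c = m/(1−p*).
c = 0.28/(1 − 0.76) = 0.28/0.2400 = 1.1667.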